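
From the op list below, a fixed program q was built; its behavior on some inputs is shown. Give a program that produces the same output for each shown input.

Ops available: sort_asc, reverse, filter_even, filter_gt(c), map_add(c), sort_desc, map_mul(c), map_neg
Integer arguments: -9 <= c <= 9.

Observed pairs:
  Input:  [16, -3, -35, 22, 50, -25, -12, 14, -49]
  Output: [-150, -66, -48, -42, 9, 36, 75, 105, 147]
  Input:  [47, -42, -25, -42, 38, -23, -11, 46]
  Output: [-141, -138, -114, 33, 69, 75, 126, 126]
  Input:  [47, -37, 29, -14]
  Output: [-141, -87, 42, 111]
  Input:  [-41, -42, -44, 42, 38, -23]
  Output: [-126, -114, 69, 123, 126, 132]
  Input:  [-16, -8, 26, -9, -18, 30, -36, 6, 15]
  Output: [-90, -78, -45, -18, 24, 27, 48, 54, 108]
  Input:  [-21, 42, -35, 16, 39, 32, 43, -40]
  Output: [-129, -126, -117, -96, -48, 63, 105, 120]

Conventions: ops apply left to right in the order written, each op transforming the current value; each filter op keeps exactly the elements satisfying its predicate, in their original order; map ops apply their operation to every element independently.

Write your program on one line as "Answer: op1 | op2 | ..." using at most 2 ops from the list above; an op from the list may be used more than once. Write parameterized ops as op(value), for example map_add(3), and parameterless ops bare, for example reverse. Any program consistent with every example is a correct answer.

map_mul(-3) | sort_asc

Check, running the answer program on each example:
  [16, -3, -35, 22, 50, -25, -12, 14, -49] -> [-48, 9, 105, -66, -150, 75, 36, -42, 147] -> [-150, -66, -48, -42, 9, 36, 75, 105, 147]
  [47, -42, -25, -42, 38, -23, -11, 46] -> [-141, 126, 75, 126, -114, 69, 33, -138] -> [-141, -138, -114, 33, 69, 75, 126, 126]
  [47, -37, 29, -14] -> [-141, 111, -87, 42] -> [-141, -87, 42, 111]
  [-41, -42, -44, 42, 38, -23] -> [123, 126, 132, -126, -114, 69] -> [-126, -114, 69, 123, 126, 132]
  [-16, -8, 26, -9, -18, 30, -36, 6, 15] -> [48, 24, -78, 27, 54, -90, 108, -18, -45] -> [-90, -78, -45, -18, 24, 27, 48, 54, 108]
  [-21, 42, -35, 16, 39, 32, 43, -40] -> [63, -126, 105, -48, -117, -96, -129, 120] -> [-129, -126, -117, -96, -48, 63, 105, 120]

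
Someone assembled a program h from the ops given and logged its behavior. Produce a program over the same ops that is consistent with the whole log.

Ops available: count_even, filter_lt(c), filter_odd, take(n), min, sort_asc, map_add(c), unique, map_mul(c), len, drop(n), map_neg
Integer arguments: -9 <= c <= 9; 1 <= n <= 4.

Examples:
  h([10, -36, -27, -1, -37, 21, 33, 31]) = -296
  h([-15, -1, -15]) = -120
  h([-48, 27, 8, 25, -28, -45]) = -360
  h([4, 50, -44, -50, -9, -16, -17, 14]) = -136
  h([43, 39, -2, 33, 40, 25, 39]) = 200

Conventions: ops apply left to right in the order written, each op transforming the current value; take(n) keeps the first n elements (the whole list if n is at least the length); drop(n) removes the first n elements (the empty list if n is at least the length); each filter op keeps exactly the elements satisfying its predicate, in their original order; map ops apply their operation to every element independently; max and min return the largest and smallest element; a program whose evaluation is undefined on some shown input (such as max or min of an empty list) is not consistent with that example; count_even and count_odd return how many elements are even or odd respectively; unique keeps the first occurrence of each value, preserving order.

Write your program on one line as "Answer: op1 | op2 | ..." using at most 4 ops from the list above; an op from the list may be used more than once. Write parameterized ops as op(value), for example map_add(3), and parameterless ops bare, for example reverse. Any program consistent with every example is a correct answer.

filter_odd | map_mul(8) | min

Check, running the answer program on each example:
  [10, -36, -27, -1, -37, 21, 33, 31] -> [-27, -1, -37, 21, 33, 31] -> [-216, -8, -296, 168, 264, 248] -> -296
  [-15, -1, -15] -> [-15, -1, -15] -> [-120, -8, -120] -> -120
  [-48, 27, 8, 25, -28, -45] -> [27, 25, -45] -> [216, 200, -360] -> -360
  [4, 50, -44, -50, -9, -16, -17, 14] -> [-9, -17] -> [-72, -136] -> -136
  [43, 39, -2, 33, 40, 25, 39] -> [43, 39, 33, 25, 39] -> [344, 312, 264, 200, 312] -> 200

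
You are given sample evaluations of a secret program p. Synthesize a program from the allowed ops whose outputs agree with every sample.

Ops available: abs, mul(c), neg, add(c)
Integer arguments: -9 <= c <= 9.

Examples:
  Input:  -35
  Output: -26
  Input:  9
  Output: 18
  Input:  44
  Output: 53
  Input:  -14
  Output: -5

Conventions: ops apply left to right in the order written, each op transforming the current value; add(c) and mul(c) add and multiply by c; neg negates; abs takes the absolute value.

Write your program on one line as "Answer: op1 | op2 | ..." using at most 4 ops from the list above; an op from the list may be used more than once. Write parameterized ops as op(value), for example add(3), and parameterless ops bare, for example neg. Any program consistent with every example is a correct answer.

neg | add(-9) | neg

Check, running the answer program on each example:
  -35 -> 35 -> 26 -> -26
  9 -> -9 -> -18 -> 18
  44 -> -44 -> -53 -> 53
  -14 -> 14 -> 5 -> -5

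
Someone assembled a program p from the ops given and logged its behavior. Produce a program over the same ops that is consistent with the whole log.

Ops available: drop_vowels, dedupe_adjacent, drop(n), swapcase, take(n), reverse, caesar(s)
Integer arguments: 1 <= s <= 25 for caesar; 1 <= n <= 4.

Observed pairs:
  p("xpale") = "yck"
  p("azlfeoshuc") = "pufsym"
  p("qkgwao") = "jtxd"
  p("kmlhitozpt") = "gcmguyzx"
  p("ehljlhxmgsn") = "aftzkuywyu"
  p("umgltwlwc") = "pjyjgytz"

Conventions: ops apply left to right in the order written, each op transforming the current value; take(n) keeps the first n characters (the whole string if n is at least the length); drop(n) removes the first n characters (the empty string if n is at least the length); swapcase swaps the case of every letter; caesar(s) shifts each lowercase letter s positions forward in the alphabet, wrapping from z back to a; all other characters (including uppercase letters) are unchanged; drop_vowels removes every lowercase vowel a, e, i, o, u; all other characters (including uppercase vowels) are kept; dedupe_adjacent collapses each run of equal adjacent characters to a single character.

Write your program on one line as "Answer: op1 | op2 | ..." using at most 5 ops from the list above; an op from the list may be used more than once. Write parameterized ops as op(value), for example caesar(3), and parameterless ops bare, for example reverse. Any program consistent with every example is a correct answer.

drop_vowels | reverse | caesar(11) | caesar(8) | caesar(20)

Check, running the answer program on each example:
  "xpale" -> "xpl" -> "lpx" -> "wai" -> "eiq" -> "yck"
  "azlfeoshuc" -> "zlfshc" -> "chsflz" -> "nsdqwk" -> "valyes" -> "pufsym"
  "qkgwao" -> "qkgw" -> "wgkq" -> "hrvb" -> "pzdj" -> "jtxd"
  "kmlhitozpt" -> "kmlhtzpt" -> "tpzthlmk" -> "eakeswxv" -> "mismaefd" -> "gcmguyzx"
  "ehljlhxmgsn" -> "hljlhxmgsn" -> "nsgmxhljlh" -> "ydrxiswuws" -> "glzfqaecea" -> "aftzkuywyu"
  "umgltwlwc" -> "mgltwlwc" -> "cwlwtlgm" -> "nhwhewrx" -> "vpepmezf" -> "pjyjgytz"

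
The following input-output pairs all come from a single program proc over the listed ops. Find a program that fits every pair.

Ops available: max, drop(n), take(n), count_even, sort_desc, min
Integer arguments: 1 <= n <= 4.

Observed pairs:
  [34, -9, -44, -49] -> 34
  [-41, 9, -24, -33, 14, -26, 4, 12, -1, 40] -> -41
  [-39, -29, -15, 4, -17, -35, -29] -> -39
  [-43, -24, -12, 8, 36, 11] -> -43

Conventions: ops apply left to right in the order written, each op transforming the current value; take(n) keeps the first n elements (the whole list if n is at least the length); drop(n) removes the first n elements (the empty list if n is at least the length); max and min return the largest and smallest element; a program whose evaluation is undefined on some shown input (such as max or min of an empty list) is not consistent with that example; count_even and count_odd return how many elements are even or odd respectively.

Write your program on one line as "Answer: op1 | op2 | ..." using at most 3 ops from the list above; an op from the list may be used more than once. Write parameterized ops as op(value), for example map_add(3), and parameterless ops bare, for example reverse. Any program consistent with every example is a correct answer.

take(1) | max

Check, running the answer program on each example:
  [34, -9, -44, -49] -> [34] -> 34
  [-41, 9, -24, -33, 14, -26, 4, 12, -1, 40] -> [-41] -> -41
  [-39, -29, -15, 4, -17, -35, -29] -> [-39] -> -39
  [-43, -24, -12, 8, 36, 11] -> [-43] -> -43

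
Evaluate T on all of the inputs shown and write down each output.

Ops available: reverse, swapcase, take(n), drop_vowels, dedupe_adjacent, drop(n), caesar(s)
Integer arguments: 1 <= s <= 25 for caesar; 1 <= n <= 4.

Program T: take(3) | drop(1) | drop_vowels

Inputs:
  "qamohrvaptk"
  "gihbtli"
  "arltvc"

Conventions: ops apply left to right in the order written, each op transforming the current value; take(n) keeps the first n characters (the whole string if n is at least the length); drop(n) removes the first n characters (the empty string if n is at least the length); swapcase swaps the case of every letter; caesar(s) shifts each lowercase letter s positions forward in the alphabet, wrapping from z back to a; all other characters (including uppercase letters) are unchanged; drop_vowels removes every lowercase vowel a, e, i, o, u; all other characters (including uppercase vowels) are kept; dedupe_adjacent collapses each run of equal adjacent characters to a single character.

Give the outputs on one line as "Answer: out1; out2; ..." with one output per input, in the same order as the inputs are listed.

"m"; "h"; "rl"

Execution, op by op:
  "qamohrvaptk" -> "qam" -> "am" -> "m"
  "gihbtli" -> "gih" -> "ih" -> "h"
  "arltvc" -> "arl" -> "rl" -> "rl"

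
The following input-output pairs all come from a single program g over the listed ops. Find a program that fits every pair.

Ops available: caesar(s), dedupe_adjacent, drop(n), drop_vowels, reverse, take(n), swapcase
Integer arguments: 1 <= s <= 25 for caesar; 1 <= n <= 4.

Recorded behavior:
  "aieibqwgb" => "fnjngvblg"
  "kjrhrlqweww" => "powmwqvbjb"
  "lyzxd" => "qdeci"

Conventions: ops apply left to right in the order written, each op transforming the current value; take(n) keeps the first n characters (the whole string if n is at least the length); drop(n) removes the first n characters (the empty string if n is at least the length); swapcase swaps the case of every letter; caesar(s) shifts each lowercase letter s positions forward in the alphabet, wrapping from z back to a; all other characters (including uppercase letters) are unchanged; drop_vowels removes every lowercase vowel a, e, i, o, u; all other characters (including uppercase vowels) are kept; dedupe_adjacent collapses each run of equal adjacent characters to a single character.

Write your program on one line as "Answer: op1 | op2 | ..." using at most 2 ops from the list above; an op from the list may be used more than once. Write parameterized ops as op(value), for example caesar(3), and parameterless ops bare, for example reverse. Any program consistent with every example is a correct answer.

dedupe_adjacent | caesar(5)

Check, running the answer program on each example:
  "aieibqwgb" -> "aieibqwgb" -> "fnjngvblg"
  "kjrhrlqweww" -> "kjrhrlqwew" -> "powmwqvbjb"
  "lyzxd" -> "lyzxd" -> "qdeci"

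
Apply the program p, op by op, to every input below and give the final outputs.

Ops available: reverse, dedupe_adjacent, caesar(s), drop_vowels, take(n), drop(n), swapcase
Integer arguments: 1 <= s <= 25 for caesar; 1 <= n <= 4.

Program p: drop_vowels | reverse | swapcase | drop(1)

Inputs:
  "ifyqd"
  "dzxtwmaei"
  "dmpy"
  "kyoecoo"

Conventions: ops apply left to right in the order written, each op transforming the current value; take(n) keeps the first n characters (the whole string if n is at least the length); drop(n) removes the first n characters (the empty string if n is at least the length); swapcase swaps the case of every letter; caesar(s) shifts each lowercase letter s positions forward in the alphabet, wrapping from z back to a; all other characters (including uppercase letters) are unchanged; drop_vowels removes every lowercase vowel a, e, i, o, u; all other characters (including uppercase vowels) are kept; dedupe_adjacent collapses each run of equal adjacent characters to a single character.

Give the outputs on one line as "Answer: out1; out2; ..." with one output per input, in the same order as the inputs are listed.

Execution, op by op:
  "ifyqd" -> "fyqd" -> "dqyf" -> "DQYF" -> "QYF"
  "dzxtwmaei" -> "dzxtwm" -> "mwtxzd" -> "MWTXZD" -> "WTXZD"
  "dmpy" -> "dmpy" -> "ypmd" -> "YPMD" -> "PMD"
  "kyoecoo" -> "kyc" -> "cyk" -> "CYK" -> "YK"

"QYF"; "WTXZD"; "PMD"; "YK"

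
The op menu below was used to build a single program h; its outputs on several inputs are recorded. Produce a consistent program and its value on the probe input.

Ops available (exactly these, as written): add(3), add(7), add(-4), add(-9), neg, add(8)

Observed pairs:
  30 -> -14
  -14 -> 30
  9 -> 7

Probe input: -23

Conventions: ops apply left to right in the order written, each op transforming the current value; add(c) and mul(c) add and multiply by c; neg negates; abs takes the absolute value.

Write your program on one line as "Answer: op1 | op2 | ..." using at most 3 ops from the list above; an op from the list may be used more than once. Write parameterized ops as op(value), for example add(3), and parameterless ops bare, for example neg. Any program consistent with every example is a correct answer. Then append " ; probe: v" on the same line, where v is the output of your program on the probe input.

neg | add(8) | add(8) ; probe: 39

Check, running the answer program on each example:
  30 -> -30 -> -22 -> -14
  -14 -> 14 -> 22 -> 30
  9 -> -9 -> -1 -> 7
  probe: -23 -> 23 -> 31 -> 39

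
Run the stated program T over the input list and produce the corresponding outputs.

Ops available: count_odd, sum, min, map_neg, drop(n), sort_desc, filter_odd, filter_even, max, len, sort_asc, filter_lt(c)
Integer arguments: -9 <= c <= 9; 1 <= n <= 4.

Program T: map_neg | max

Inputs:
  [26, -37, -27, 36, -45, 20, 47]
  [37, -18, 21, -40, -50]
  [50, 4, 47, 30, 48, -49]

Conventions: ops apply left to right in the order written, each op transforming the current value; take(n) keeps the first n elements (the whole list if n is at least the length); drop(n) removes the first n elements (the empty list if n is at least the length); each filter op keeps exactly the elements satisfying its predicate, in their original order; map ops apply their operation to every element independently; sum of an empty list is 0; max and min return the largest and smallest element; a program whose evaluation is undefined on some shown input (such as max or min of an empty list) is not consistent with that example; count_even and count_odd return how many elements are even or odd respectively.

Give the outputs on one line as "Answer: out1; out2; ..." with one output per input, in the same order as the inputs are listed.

45; 50; 49

Execution, op by op:
  [26, -37, -27, 36, -45, 20, 47] -> [-26, 37, 27, -36, 45, -20, -47] -> 45
  [37, -18, 21, -40, -50] -> [-37, 18, -21, 40, 50] -> 50
  [50, 4, 47, 30, 48, -49] -> [-50, -4, -47, -30, -48, 49] -> 49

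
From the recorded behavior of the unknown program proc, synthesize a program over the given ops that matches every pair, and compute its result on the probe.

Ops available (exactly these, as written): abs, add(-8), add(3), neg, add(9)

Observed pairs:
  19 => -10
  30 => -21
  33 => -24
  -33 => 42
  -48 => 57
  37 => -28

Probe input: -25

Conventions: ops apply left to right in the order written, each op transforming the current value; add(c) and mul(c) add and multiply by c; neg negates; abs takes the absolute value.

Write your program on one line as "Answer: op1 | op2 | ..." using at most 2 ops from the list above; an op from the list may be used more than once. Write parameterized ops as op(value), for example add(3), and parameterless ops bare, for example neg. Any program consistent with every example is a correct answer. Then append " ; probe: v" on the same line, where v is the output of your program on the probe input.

neg | add(9) ; probe: 34

Check, running the answer program on each example:
  19 -> -19 -> -10
  30 -> -30 -> -21
  33 -> -33 -> -24
  -33 -> 33 -> 42
  -48 -> 48 -> 57
  37 -> -37 -> -28
  probe: -25 -> 25 -> 34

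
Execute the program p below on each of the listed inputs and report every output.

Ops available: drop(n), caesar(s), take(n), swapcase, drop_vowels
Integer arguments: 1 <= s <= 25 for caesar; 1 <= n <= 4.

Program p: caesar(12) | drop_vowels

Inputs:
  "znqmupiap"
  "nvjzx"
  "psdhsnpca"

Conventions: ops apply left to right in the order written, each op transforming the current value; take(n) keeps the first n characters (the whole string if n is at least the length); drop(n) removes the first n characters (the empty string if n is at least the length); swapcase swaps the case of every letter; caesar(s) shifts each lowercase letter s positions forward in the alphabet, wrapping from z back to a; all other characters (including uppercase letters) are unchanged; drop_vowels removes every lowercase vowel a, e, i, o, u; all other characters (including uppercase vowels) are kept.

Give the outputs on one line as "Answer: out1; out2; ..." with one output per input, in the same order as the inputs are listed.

"lzcygbmb"; "zhvlj"; "bptzbm"

Execution, op by op:
  "znqmupiap" -> "lzcygbumb" -> "lzcygbmb"
  "nvjzx" -> "zhvlj" -> "zhvlj"
  "psdhsnpca" -> "beptezbom" -> "bptzbm"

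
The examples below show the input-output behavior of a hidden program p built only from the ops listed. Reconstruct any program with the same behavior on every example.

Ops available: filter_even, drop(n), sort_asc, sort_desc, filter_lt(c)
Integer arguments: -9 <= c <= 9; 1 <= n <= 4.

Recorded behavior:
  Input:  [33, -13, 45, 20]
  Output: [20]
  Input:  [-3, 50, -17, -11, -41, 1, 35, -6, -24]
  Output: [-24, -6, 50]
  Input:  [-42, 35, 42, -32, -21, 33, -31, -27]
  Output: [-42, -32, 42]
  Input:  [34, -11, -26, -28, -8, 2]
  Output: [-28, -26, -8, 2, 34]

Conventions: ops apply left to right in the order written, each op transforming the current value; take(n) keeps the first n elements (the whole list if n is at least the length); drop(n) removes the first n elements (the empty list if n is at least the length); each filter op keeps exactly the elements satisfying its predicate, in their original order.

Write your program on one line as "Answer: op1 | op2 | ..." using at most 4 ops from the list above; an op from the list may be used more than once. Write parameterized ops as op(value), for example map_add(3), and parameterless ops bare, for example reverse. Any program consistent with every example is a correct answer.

sort_desc | sort_asc | filter_even

Check, running the answer program on each example:
  [33, -13, 45, 20] -> [45, 33, 20, -13] -> [-13, 20, 33, 45] -> [20]
  [-3, 50, -17, -11, -41, 1, 35, -6, -24] -> [50, 35, 1, -3, -6, -11, -17, -24, -41] -> [-41, -24, -17, -11, -6, -3, 1, 35, 50] -> [-24, -6, 50]
  [-42, 35, 42, -32, -21, 33, -31, -27] -> [42, 35, 33, -21, -27, -31, -32, -42] -> [-42, -32, -31, -27, -21, 33, 35, 42] -> [-42, -32, 42]
  [34, -11, -26, -28, -8, 2] -> [34, 2, -8, -11, -26, -28] -> [-28, -26, -11, -8, 2, 34] -> [-28, -26, -8, 2, 34]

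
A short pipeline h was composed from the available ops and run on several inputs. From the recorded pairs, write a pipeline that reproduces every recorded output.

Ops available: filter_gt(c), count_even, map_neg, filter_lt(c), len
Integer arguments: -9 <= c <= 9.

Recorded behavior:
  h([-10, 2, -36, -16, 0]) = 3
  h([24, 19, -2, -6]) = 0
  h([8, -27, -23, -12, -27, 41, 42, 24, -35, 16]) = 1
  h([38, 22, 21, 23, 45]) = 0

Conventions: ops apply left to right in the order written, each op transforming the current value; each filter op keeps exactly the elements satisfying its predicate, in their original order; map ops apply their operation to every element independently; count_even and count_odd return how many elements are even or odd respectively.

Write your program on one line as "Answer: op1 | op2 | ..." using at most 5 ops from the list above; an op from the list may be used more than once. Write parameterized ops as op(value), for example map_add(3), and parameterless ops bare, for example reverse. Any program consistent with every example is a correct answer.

filter_lt(7) | map_neg | filter_gt(8) | map_neg | count_even

Check, running the answer program on each example:
  [-10, 2, -36, -16, 0] -> [-10, 2, -36, -16, 0] -> [10, -2, 36, 16, 0] -> [10, 36, 16] -> [-10, -36, -16] -> 3
  [24, 19, -2, -6] -> [-2, -6] -> [2, 6] -> [] -> [] -> 0
  [8, -27, -23, -12, -27, 41, 42, 24, -35, 16] -> [-27, -23, -12, -27, -35] -> [27, 23, 12, 27, 35] -> [27, 23, 12, 27, 35] -> [-27, -23, -12, -27, -35] -> 1
  [38, 22, 21, 23, 45] -> [] -> [] -> [] -> [] -> 0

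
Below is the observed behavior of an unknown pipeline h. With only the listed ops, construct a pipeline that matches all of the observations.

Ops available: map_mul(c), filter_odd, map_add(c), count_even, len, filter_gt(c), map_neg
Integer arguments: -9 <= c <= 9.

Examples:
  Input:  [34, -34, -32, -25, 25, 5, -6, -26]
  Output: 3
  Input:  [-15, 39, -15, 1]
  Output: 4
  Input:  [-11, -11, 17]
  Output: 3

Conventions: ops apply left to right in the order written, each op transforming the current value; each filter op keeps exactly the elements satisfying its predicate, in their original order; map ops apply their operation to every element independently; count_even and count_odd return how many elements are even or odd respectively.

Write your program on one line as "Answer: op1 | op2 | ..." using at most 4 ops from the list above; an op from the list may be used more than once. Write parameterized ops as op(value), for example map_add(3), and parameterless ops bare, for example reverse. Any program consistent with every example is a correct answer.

map_add(-1) | map_neg | count_even

Check, running the answer program on each example:
  [34, -34, -32, -25, 25, 5, -6, -26] -> [33, -35, -33, -26, 24, 4, -7, -27] -> [-33, 35, 33, 26, -24, -4, 7, 27] -> 3
  [-15, 39, -15, 1] -> [-16, 38, -16, 0] -> [16, -38, 16, 0] -> 4
  [-11, -11, 17] -> [-12, -12, 16] -> [12, 12, -16] -> 3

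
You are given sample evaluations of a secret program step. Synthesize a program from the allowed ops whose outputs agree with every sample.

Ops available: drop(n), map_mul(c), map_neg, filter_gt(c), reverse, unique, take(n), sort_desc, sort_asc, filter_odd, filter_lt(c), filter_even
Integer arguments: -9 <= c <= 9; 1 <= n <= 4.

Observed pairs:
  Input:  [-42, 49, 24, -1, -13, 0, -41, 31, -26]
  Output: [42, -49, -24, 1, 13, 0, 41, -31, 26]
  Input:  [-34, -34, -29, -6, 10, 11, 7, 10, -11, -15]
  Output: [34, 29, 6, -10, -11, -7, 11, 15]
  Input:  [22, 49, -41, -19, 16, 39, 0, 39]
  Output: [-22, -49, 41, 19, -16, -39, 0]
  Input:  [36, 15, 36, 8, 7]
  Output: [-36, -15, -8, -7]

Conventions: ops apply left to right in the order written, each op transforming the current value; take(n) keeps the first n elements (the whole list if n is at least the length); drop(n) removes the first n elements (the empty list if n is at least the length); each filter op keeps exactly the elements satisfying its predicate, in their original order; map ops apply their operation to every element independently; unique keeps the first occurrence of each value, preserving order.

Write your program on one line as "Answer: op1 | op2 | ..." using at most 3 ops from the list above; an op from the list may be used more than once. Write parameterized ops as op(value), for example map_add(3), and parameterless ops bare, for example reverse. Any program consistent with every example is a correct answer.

map_neg | unique

Check, running the answer program on each example:
  [-42, 49, 24, -1, -13, 0, -41, 31, -26] -> [42, -49, -24, 1, 13, 0, 41, -31, 26] -> [42, -49, -24, 1, 13, 0, 41, -31, 26]
  [-34, -34, -29, -6, 10, 11, 7, 10, -11, -15] -> [34, 34, 29, 6, -10, -11, -7, -10, 11, 15] -> [34, 29, 6, -10, -11, -7, 11, 15]
  [22, 49, -41, -19, 16, 39, 0, 39] -> [-22, -49, 41, 19, -16, -39, 0, -39] -> [-22, -49, 41, 19, -16, -39, 0]
  [36, 15, 36, 8, 7] -> [-36, -15, -36, -8, -7] -> [-36, -15, -8, -7]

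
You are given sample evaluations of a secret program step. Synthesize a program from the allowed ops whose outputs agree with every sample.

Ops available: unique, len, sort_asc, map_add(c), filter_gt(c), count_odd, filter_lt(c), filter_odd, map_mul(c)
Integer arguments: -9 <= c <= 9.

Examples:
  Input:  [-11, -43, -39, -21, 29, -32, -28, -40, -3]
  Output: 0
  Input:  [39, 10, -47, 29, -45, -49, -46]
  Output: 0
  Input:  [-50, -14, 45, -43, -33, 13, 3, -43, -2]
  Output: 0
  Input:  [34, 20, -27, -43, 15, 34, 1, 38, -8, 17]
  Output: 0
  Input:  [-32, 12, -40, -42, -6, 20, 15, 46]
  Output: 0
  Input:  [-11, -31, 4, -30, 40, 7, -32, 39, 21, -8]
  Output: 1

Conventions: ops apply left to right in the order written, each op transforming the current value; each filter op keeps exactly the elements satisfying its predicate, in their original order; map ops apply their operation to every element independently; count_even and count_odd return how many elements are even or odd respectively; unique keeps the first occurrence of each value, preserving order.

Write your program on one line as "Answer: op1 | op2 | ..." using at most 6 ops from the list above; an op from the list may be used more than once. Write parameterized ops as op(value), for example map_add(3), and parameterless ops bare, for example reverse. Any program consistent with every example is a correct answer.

unique | filter_gt(-7) | filter_gt(4) | filter_lt(9) | len

Check, running the answer program on each example:
  [-11, -43, -39, -21, 29, -32, -28, -40, -3] -> [-11, -43, -39, -21, 29, -32, -28, -40, -3] -> [29, -3] -> [29] -> [] -> 0
  [39, 10, -47, 29, -45, -49, -46] -> [39, 10, -47, 29, -45, -49, -46] -> [39, 10, 29] -> [39, 10, 29] -> [] -> 0
  [-50, -14, 45, -43, -33, 13, 3, -43, -2] -> [-50, -14, 45, -43, -33, 13, 3, -2] -> [45, 13, 3, -2] -> [45, 13] -> [] -> 0
  [34, 20, -27, -43, 15, 34, 1, 38, -8, 17] -> [34, 20, -27, -43, 15, 1, 38, -8, 17] -> [34, 20, 15, 1, 38, 17] -> [34, 20, 15, 38, 17] -> [] -> 0
  [-32, 12, -40, -42, -6, 20, 15, 46] -> [-32, 12, -40, -42, -6, 20, 15, 46] -> [12, -6, 20, 15, 46] -> [12, 20, 15, 46] -> [] -> 0
  [-11, -31, 4, -30, 40, 7, -32, 39, 21, -8] -> [-11, -31, 4, -30, 40, 7, -32, 39, 21, -8] -> [4, 40, 7, 39, 21] -> [40, 7, 39, 21] -> [7] -> 1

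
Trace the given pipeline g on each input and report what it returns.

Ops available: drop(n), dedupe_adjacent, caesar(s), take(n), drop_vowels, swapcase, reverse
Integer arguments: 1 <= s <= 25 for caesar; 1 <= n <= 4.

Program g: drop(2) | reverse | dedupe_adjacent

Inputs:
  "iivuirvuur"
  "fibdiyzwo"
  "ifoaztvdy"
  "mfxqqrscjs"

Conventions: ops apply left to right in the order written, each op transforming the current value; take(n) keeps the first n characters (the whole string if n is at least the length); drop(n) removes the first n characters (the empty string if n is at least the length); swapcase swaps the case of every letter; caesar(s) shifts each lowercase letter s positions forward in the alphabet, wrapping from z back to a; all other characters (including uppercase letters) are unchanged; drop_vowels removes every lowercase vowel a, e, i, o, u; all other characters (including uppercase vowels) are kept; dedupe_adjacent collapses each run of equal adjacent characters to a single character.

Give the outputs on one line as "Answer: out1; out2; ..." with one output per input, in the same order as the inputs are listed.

Execution, op by op:
  "iivuirvuur" -> "vuirvuur" -> "ruuvriuv" -> "ruvriuv"
  "fibdiyzwo" -> "bdiyzwo" -> "owzyidb" -> "owzyidb"
  "ifoaztvdy" -> "oaztvdy" -> "ydvtzao" -> "ydvtzao"
  "mfxqqrscjs" -> "xqqrscjs" -> "sjcsrqqx" -> "sjcsrqx"

"ruvriuv"; "owzyidb"; "ydvtzao"; "sjcsrqx"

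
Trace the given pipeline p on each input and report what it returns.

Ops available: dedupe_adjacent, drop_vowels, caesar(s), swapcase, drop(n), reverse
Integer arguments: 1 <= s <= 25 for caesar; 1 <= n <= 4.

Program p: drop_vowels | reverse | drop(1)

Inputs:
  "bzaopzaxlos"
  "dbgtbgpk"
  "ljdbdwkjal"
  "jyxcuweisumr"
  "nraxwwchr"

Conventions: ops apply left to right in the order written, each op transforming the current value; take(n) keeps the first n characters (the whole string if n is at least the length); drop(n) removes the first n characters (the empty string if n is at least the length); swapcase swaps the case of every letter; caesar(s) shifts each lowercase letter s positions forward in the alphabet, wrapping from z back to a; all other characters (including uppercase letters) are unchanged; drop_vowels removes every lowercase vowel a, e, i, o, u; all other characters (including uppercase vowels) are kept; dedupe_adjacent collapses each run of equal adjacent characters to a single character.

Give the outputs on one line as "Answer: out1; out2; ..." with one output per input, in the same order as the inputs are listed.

Execution, op by op:
  "bzaopzaxlos" -> "bzpzxls" -> "slxzpzb" -> "lxzpzb"
  "dbgtbgpk" -> "dbgtbgpk" -> "kpgbtgbd" -> "pgbtgbd"
  "ljdbdwkjal" -> "ljdbdwkjl" -> "ljkwdbdjl" -> "jkwdbdjl"
  "jyxcuweisumr" -> "jyxcwsmr" -> "rmswcxyj" -> "mswcxyj"
  "nraxwwchr" -> "nrxwwchr" -> "rhcwwxrn" -> "hcwwxrn"

"lxzpzb"; "pgbtgbd"; "jkwdbdjl"; "mswcxyj"; "hcwwxrn"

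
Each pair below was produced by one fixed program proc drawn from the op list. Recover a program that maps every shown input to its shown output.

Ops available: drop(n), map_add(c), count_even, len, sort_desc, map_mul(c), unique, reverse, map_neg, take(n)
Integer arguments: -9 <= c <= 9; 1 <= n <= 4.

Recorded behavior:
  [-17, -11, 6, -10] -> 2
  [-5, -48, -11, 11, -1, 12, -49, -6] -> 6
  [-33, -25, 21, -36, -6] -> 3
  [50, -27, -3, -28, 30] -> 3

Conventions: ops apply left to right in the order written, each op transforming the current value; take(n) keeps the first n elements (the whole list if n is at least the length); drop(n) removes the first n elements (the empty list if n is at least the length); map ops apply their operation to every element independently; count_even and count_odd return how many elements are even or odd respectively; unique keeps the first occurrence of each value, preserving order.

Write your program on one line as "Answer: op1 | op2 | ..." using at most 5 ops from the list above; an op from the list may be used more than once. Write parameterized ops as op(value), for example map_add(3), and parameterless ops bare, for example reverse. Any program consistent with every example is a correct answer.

drop(2) | sort_desc | map_add(4) | len

Check, running the answer program on each example:
  [-17, -11, 6, -10] -> [6, -10] -> [6, -10] -> [10, -6] -> 2
  [-5, -48, -11, 11, -1, 12, -49, -6] -> [-11, 11, -1, 12, -49, -6] -> [12, 11, -1, -6, -11, -49] -> [16, 15, 3, -2, -7, -45] -> 6
  [-33, -25, 21, -36, -6] -> [21, -36, -6] -> [21, -6, -36] -> [25, -2, -32] -> 3
  [50, -27, -3, -28, 30] -> [-3, -28, 30] -> [30, -3, -28] -> [34, 1, -24] -> 3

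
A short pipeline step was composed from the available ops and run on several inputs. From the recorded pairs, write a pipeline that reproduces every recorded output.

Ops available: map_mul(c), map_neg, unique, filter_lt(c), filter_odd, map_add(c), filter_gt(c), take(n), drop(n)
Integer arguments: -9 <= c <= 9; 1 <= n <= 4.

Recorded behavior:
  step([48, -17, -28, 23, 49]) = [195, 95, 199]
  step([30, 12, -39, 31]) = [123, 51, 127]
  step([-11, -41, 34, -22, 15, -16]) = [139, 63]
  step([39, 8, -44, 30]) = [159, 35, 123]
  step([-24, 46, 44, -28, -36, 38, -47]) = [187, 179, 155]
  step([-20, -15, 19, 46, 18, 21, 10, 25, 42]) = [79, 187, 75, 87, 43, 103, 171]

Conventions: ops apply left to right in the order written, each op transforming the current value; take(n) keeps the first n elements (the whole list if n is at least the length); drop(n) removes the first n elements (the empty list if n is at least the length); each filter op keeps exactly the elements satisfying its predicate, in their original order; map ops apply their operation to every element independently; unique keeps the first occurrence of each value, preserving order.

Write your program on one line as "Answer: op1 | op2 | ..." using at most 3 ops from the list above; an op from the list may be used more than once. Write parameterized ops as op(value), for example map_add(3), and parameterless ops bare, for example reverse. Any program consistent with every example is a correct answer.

map_mul(4) | filter_gt(-9) | map_add(3)

Check, running the answer program on each example:
  [48, -17, -28, 23, 49] -> [192, -68, -112, 92, 196] -> [192, 92, 196] -> [195, 95, 199]
  [30, 12, -39, 31] -> [120, 48, -156, 124] -> [120, 48, 124] -> [123, 51, 127]
  [-11, -41, 34, -22, 15, -16] -> [-44, -164, 136, -88, 60, -64] -> [136, 60] -> [139, 63]
  [39, 8, -44, 30] -> [156, 32, -176, 120] -> [156, 32, 120] -> [159, 35, 123]
  [-24, 46, 44, -28, -36, 38, -47] -> [-96, 184, 176, -112, -144, 152, -188] -> [184, 176, 152] -> [187, 179, 155]
  [-20, -15, 19, 46, 18, 21, 10, 25, 42] -> [-80, -60, 76, 184, 72, 84, 40, 100, 168] -> [76, 184, 72, 84, 40, 100, 168] -> [79, 187, 75, 87, 43, 103, 171]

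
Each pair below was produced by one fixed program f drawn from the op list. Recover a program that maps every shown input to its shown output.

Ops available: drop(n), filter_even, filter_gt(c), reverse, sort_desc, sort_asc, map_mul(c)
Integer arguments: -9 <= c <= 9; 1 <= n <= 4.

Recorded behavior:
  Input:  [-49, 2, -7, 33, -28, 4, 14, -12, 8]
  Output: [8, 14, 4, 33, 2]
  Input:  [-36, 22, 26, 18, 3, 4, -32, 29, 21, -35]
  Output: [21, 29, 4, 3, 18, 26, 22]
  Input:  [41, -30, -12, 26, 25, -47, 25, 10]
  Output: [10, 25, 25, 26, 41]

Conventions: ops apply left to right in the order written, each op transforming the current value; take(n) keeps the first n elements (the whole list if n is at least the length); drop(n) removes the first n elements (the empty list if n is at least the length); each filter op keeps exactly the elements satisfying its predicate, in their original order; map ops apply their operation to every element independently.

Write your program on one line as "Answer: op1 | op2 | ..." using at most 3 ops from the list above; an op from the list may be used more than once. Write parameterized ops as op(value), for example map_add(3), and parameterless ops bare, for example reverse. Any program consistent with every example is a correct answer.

filter_gt(0) | reverse

Check, running the answer program on each example:
  [-49, 2, -7, 33, -28, 4, 14, -12, 8] -> [2, 33, 4, 14, 8] -> [8, 14, 4, 33, 2]
  [-36, 22, 26, 18, 3, 4, -32, 29, 21, -35] -> [22, 26, 18, 3, 4, 29, 21] -> [21, 29, 4, 3, 18, 26, 22]
  [41, -30, -12, 26, 25, -47, 25, 10] -> [41, 26, 25, 25, 10] -> [10, 25, 25, 26, 41]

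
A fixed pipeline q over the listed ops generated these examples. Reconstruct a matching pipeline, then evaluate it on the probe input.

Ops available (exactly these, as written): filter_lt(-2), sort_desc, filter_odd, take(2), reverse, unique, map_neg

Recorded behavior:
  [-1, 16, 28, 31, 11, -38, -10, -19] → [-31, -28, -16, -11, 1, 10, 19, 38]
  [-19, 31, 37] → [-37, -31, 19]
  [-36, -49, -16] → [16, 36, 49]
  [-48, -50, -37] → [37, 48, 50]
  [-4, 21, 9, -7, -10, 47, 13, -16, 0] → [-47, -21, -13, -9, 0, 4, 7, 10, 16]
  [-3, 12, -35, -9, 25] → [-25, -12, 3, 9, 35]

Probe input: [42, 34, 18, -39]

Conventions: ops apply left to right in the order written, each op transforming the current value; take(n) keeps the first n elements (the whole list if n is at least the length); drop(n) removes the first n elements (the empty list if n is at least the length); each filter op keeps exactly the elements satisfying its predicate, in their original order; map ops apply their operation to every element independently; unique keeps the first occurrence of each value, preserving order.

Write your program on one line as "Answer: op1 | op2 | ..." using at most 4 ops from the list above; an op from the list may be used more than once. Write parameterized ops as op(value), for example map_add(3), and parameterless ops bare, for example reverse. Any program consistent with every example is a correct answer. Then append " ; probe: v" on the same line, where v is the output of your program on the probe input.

reverse | sort_desc | map_neg ; probe: [-42, -34, -18, 39]

Check, running the answer program on each example:
  [-1, 16, 28, 31, 11, -38, -10, -19] -> [-19, -10, -38, 11, 31, 28, 16, -1] -> [31, 28, 16, 11, -1, -10, -19, -38] -> [-31, -28, -16, -11, 1, 10, 19, 38]
  [-19, 31, 37] -> [37, 31, -19] -> [37, 31, -19] -> [-37, -31, 19]
  [-36, -49, -16] -> [-16, -49, -36] -> [-16, -36, -49] -> [16, 36, 49]
  [-48, -50, -37] -> [-37, -50, -48] -> [-37, -48, -50] -> [37, 48, 50]
  [-4, 21, 9, -7, -10, 47, 13, -16, 0] -> [0, -16, 13, 47, -10, -7, 9, 21, -4] -> [47, 21, 13, 9, 0, -4, -7, -10, -16] -> [-47, -21, -13, -9, 0, 4, 7, 10, 16]
  [-3, 12, -35, -9, 25] -> [25, -9, -35, 12, -3] -> [25, 12, -3, -9, -35] -> [-25, -12, 3, 9, 35]
  probe: [42, 34, 18, -39] -> [-39, 18, 34, 42] -> [42, 34, 18, -39] -> [-42, -34, -18, 39]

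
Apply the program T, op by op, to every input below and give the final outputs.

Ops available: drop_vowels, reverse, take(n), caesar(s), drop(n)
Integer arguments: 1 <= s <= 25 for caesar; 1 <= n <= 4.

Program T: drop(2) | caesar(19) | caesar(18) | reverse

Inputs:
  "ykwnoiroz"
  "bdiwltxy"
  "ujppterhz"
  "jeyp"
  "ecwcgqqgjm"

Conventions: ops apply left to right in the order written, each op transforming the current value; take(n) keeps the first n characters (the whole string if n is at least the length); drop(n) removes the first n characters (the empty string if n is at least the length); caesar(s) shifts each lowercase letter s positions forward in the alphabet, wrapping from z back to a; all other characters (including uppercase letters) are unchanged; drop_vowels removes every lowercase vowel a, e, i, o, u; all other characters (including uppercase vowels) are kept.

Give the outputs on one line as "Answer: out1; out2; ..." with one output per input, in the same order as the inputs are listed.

"kzctzyh"; "jiewht"; "kscpeaa"; "aj"; "xurbbrnh"

Execution, op by op:
  "ykwnoiroz" -> "wnoiroz" -> "pghbkhs" -> "hyztczk" -> "kzctzyh"
  "bdiwltxy" -> "iwltxy" -> "bpemqr" -> "thweij" -> "jiewht"
  "ujppterhz" -> "ppterhz" -> "iimxkas" -> "aaepcsk" -> "kscpeaa"
  "jeyp" -> "yp" -> "ri" -> "ja" -> "aj"
  "ecwcgqqgjm" -> "wcgqqgjm" -> "pvzjjzcf" -> "hnrbbrux" -> "xurbbrnh"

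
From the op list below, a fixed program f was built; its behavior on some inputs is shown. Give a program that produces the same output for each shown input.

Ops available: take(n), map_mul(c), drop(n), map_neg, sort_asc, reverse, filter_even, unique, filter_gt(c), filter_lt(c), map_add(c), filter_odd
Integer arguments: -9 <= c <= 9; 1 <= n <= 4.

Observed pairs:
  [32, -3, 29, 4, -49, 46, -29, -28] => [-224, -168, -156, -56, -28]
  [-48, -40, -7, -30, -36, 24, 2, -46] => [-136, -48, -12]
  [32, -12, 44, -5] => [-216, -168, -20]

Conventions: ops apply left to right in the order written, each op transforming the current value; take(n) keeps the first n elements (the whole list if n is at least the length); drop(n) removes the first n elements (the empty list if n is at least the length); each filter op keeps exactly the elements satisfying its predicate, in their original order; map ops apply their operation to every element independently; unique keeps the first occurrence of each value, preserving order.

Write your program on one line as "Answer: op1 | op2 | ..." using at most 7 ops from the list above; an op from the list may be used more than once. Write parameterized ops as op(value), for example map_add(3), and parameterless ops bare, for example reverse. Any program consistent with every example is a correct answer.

sort_asc | map_add(2) | map_add(8) | map_mul(-4) | reverse | filter_lt(0)

Check, running the answer program on each example:
  [32, -3, 29, 4, -49, 46, -29, -28] -> [-49, -29, -28, -3, 4, 29, 32, 46] -> [-47, -27, -26, -1, 6, 31, 34, 48] -> [-39, -19, -18, 7, 14, 39, 42, 56] -> [156, 76, 72, -28, -56, -156, -168, -224] -> [-224, -168, -156, -56, -28, 72, 76, 156] -> [-224, -168, -156, -56, -28]
  [-48, -40, -7, -30, -36, 24, 2, -46] -> [-48, -46, -40, -36, -30, -7, 2, 24] -> [-46, -44, -38, -34, -28, -5, 4, 26] -> [-38, -36, -30, -26, -20, 3, 12, 34] -> [152, 144, 120, 104, 80, -12, -48, -136] -> [-136, -48, -12, 80, 104, 120, 144, 152] -> [-136, -48, -12]
  [32, -12, 44, -5] -> [-12, -5, 32, 44] -> [-10, -3, 34, 46] -> [-2, 5, 42, 54] -> [8, -20, -168, -216] -> [-216, -168, -20, 8] -> [-216, -168, -20]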